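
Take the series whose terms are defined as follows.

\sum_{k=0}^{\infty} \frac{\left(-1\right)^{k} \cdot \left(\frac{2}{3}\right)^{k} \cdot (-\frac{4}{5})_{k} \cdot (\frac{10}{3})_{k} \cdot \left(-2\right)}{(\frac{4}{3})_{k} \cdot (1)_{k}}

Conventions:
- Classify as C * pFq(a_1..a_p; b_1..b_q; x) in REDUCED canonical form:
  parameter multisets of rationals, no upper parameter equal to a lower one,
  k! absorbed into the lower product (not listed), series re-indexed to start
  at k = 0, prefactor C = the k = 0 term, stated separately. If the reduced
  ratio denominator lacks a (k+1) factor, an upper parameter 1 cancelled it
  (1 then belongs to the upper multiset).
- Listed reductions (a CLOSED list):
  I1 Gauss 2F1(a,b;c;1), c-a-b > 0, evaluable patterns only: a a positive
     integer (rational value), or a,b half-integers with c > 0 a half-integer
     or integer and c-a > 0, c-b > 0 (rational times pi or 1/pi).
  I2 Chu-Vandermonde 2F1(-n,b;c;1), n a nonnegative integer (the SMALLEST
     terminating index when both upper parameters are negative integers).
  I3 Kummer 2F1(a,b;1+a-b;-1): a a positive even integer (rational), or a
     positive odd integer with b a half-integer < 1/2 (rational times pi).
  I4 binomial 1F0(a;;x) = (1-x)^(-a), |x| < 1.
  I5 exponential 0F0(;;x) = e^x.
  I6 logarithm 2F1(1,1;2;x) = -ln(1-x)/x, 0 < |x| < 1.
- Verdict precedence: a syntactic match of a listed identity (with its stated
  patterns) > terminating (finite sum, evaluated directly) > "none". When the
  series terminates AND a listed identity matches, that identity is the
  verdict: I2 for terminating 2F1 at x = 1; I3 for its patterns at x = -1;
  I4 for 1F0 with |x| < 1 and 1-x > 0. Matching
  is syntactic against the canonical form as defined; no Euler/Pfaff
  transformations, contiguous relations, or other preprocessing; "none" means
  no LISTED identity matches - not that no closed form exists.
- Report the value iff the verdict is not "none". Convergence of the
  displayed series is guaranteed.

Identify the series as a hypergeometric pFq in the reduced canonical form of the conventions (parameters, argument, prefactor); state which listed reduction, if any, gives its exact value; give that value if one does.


At argument -\frac{2}{3}: a 2F1 with upper {-\frac{4}{5}, \frac{10}{3}}, lower {\frac{4}{3}}, scaled by C = -2. Verdict: no listed reduction: x = -\frac{2}{3} and upper {-\frac{4}{5}, \frac{10}{3}} fail every I1-I6 pattern.

Key step: t_0 = -2 here, and (1)_k (C = -2, x = -2/3) is k! itself.
Adjacent-term ratio: r(k) = -\frac{2}{3} * (k-\frac{4}{5}) (k+\frac{10}{3}) / [(k+\frac{4}{3}) (k+1)] - rational in k, leading ratio -\frac{2}{3}; with t_0 = -2, classification follows.


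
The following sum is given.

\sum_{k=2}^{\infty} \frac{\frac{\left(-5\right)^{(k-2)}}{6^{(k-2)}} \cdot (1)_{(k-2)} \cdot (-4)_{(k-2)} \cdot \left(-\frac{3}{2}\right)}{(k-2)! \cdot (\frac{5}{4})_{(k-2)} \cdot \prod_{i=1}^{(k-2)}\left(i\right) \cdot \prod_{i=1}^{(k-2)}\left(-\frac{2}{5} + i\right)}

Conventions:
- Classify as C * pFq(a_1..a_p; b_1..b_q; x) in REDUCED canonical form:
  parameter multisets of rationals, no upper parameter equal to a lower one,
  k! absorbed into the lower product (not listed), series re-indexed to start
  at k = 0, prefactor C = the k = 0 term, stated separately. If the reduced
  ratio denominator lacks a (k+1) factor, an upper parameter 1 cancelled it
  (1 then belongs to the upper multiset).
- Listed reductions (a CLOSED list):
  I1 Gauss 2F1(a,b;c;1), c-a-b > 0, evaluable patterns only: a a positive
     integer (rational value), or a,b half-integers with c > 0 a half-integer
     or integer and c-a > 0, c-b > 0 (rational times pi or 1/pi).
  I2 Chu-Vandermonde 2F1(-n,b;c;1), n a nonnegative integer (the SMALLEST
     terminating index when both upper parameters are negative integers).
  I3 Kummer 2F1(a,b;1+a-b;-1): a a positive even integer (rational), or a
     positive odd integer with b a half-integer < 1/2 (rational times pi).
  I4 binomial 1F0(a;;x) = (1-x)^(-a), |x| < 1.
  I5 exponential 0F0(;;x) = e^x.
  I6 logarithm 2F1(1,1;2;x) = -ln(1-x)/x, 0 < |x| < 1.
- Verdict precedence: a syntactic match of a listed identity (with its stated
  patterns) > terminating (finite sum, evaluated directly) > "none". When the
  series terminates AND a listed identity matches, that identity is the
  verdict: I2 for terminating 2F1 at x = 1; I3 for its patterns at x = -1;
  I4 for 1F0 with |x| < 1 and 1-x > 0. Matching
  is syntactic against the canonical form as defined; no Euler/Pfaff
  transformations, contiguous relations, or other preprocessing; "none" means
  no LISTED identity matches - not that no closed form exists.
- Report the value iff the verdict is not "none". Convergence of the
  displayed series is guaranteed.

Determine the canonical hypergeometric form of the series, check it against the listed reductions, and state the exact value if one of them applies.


This is -\frac{3}{2} * 1F2(-4; \frac{3}{5}, \frac{5}{4}; -\frac{5}{6}) in reduced canonical form. Verdict: terminating - the sum ends at index 4 because -4 is a negative integer; exact evaluation follows. Hence: -\frac{400962299}{37699506}.

First insight: with t_0 = -\frac{3}{2}, the two geometric factors (C = -3/2) combine into one argument.
Consecutive-term ratio: r(k) = -\frac{5}{6} * (k-4) / [(k+\frac{3}{5}) (k+\frac{5}{4}) (k+1)] - rational in k. x = -\frac{5}{6}; t_0 = -\frac{3}{2}; negate the roots.


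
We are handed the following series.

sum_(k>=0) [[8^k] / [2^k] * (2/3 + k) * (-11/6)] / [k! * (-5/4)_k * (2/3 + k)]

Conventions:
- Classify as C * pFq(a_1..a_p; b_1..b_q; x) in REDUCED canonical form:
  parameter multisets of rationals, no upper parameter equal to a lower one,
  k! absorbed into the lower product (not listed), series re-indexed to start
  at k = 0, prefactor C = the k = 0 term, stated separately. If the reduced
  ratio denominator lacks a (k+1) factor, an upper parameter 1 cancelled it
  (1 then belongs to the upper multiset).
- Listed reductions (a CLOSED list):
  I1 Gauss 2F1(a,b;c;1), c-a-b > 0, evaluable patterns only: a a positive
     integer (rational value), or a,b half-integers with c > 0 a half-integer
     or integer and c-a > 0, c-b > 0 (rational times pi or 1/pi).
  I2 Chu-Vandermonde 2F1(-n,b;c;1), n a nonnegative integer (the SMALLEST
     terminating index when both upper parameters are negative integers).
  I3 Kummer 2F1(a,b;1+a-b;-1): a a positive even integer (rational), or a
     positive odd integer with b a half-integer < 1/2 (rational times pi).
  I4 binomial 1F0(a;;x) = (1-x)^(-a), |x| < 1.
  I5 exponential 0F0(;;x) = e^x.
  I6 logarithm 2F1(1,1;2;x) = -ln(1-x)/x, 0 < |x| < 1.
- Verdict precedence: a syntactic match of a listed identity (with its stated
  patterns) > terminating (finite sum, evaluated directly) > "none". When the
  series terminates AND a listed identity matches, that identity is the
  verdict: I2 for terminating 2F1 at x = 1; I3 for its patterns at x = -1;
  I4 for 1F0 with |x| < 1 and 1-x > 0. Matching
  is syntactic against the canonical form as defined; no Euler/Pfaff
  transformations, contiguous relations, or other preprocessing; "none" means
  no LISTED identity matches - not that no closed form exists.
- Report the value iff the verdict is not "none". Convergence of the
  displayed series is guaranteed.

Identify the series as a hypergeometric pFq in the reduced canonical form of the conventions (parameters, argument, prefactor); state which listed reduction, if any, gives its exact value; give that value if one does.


Structural cue: t_0 = -11/6 here, and the two k-th powers (C = -11/6) combine into one argument.
Consecutive-term ratio: r(k) = 4 * 1 / [(k-5/4) (k+1)] ; factor over Q: parameters, x = 4, and C = -11/6.

At argument 4: a 0F1 with upper {-}, lower {-5/4}, scaled by C = -11/6. Verdict: no listed reduction: x = 4 and upper {-} fail every I1-I6 pattern.


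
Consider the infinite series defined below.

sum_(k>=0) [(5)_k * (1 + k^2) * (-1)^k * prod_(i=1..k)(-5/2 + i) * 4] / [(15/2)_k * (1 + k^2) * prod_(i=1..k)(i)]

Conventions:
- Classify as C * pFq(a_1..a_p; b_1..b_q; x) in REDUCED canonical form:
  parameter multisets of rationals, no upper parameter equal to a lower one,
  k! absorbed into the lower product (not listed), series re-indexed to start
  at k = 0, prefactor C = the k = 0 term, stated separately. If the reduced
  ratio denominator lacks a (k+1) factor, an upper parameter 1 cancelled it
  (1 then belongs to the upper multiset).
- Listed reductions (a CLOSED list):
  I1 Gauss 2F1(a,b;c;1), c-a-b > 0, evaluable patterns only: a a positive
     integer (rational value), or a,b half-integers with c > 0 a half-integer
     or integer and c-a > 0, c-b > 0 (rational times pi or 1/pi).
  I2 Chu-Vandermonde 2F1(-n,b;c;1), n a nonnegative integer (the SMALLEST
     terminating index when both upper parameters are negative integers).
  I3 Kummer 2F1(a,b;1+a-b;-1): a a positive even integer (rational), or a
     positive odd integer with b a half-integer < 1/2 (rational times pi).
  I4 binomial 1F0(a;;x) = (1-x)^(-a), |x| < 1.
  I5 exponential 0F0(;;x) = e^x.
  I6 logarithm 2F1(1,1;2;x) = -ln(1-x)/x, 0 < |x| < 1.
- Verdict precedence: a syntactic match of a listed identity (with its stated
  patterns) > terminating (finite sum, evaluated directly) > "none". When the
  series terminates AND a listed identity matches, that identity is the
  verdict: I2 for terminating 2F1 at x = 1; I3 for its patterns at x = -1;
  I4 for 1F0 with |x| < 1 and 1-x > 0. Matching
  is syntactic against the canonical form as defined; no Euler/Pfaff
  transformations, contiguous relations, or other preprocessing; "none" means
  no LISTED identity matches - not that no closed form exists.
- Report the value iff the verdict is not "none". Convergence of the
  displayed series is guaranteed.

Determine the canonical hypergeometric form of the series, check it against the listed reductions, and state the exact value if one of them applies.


Prefactor 4, argument -1: 2F1 with upper {-3/2, 5} over lower {15/2}. Verdict: this is Kummer's theorem (I3) (x = -1; c = 15/2 equals 1+a-b for upper {-3/2, 5}: listed pattern). Exact value: (45045/16384) * pi.

Key step: x = (-1) and the product of the first k integers (C = 4) is k!.
Step ratio: r(k) = (-1) * (k-3/2) (k+5) / [(k+15/2) (k+1)] - rational in k, leading ratio (-1); with t_0 = 4, classification follows.


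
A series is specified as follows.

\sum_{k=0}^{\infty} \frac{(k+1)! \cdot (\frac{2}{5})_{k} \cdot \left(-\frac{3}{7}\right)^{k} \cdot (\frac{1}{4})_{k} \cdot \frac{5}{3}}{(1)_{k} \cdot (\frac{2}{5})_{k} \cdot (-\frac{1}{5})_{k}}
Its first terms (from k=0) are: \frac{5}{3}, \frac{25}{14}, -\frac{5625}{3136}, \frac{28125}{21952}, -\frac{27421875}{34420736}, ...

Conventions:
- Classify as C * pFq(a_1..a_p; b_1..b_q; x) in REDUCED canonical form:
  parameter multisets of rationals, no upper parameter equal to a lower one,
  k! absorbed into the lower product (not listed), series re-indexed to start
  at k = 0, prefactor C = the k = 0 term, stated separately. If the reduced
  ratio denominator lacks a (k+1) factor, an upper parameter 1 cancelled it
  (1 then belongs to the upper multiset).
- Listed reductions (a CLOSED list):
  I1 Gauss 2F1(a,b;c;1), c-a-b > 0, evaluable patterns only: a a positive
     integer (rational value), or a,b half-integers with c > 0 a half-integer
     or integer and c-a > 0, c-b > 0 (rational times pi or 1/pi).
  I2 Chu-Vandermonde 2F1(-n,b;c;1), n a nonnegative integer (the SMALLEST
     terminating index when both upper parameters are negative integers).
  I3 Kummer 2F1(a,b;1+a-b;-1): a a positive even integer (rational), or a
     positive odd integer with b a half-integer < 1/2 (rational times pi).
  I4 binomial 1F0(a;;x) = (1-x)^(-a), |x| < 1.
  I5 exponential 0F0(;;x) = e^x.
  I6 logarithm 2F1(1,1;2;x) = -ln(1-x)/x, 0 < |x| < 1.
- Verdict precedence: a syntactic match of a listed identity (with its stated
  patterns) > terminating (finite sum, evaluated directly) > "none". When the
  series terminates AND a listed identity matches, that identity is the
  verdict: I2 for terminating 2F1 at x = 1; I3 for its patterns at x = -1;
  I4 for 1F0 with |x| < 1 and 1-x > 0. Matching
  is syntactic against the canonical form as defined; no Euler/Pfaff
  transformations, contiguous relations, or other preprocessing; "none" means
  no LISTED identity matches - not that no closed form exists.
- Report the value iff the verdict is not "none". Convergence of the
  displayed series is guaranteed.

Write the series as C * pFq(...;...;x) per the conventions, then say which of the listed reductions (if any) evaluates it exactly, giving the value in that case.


This is \frac{5}{3} * 2F1(\frac{1}{4}, 2; -\frac{1}{5}; -\frac{3}{7}) in reduced canonical form. Verdict: none - this 2F1 at x = -\frac{3}{7} matches no listed pattern, and upper {\frac{1}{4}, 2} holds no stopper.

Key step: t_0 = \frac{5}{3} here, and (1)_k (C = 5/3, x = -3/7) is k! itself.
Adjacent-term ratio: r(k) = -\frac{3}{7} * (k+\frac{1}{4}) (k+2) / [(k-\frac{1}{5}) (k+1)] ; factor over Q: parameters, x = -\frac{3}{7}, and C = \frac{5}{3}.


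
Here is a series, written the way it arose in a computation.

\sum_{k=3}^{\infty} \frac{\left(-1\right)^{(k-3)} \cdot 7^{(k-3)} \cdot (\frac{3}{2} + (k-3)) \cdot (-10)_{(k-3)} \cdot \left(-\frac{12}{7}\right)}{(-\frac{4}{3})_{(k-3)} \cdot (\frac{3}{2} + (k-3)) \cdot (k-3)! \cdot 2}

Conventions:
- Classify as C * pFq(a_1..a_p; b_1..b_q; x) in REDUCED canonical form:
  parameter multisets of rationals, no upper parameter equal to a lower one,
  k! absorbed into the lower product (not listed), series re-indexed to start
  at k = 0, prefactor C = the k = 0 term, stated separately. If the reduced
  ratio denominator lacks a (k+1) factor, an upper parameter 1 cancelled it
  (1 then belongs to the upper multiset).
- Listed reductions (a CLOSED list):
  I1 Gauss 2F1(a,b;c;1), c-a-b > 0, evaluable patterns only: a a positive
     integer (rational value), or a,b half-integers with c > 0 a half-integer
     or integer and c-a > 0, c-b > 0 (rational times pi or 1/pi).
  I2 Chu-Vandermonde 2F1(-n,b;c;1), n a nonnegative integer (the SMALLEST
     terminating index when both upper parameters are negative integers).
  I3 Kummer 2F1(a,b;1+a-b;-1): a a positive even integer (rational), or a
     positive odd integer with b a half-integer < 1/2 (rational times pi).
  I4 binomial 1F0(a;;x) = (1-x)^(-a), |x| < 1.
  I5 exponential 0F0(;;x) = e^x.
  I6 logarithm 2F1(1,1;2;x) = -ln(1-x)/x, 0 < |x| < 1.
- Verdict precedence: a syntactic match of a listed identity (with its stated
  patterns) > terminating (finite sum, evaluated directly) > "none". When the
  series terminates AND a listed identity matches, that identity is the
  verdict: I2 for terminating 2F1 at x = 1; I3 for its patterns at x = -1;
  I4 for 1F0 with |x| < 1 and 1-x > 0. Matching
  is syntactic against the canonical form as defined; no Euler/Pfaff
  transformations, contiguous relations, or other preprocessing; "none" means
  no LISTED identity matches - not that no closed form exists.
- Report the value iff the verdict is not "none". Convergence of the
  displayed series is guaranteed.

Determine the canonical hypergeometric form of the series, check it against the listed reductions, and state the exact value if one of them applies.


With C = -\frac{6}{7}: the canonical form is 1F1(-10; -\frac{4}{3}; -7). Verdict: terminating at k = 10: the factor (-10)_k kills every later term; summing the 11 survivors is exact. Sum: -\frac{2713973816125839}{192684800}.

First insight: x = -7 and k + 3/2 divides numerator and denominator alike; C = -6/7 after cancelling.
Ratio: r(k) = -7 * (k-10) / [(k-\frac{4}{3}) (k+1)] ; factor over Q: parameters, x = -7, and C = -\frac{6}{7}.


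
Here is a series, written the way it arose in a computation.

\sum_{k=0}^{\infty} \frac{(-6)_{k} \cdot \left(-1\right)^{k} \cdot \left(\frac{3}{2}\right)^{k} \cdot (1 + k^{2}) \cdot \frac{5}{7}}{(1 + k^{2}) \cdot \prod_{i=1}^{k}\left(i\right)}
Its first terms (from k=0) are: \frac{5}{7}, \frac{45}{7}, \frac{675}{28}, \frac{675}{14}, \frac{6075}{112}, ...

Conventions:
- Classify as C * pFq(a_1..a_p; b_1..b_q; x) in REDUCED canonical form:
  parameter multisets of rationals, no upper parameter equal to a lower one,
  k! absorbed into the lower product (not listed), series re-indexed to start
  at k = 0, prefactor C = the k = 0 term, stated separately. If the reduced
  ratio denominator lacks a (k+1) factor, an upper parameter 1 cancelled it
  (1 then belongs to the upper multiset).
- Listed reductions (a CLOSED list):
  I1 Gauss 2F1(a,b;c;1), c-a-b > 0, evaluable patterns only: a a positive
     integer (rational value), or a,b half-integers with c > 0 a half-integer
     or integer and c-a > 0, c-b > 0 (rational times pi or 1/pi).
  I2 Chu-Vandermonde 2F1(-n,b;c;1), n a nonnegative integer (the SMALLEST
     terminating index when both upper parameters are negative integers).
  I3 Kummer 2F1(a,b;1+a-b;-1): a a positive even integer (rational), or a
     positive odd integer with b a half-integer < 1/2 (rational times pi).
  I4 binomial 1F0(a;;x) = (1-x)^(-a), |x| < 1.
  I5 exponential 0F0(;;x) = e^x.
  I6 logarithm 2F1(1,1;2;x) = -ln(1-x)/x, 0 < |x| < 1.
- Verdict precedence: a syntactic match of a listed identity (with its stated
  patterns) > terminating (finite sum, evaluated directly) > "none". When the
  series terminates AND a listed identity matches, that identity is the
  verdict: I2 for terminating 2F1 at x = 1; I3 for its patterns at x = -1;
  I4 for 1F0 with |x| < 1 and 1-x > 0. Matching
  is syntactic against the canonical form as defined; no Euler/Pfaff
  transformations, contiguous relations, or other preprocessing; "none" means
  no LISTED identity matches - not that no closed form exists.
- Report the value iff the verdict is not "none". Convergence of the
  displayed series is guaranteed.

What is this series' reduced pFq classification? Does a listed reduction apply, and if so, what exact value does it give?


This is \frac{5}{7} * 1F0(-6; -; -\frac{3}{2}) in reduced canonical form. Verdict: terminating - the sum ends at index 6 because -6 is a negative integer; exact evaluation follows. Exact value: \frac{78125}{448}.

Key step: from the first term \frac{5}{7}: the product of the first k integers (C = 5/7, x = -3/2) is k!.
Ratio: r(k) = -\frac{3}{2} * (k-6) / [(k+1)] - rational in k, leading ratio -\frac{3}{2}; with t_0 = \frac{5}{7}, classification follows.


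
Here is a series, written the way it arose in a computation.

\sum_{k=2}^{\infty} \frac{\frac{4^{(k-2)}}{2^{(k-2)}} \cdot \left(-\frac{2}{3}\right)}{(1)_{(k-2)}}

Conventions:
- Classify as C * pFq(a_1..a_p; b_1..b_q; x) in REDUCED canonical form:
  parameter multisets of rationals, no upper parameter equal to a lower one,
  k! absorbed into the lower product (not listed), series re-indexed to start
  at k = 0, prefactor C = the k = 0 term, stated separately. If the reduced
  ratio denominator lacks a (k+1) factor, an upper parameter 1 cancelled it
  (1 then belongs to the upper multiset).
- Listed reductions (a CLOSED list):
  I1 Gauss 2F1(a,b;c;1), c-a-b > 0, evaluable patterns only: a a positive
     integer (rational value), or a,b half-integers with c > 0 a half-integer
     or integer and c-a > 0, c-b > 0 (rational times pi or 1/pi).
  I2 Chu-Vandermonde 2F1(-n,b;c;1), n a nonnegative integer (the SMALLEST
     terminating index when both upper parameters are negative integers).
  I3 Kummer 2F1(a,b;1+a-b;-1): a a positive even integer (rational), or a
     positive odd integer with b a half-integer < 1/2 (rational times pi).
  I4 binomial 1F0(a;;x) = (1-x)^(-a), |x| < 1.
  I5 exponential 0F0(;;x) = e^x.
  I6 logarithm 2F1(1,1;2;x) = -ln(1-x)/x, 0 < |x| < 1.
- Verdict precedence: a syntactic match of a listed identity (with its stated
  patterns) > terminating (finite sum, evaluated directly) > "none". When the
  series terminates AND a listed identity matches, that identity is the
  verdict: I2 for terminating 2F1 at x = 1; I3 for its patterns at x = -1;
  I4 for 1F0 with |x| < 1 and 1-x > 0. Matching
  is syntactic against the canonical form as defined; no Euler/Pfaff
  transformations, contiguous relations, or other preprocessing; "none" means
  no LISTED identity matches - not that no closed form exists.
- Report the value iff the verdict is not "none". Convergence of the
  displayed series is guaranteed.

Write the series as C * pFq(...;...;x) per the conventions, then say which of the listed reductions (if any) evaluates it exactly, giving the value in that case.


Classification (C = -\frac{2}{3}): 0F0 with upper {-}, lower {-}, argument x = 2. Verdict: the I5 exponential reduction applies (the 0F0 exponential series at x = 2). Its exact value is \left(-\frac{2}{3}\right) \cdot e^{2}.

Key observation: t_0 = -\frac{2}{3} here, and (1)_k (prefactor -2/3) is k! itself.
Ratio: r(k) = 2 * 1 / [(k+1)] - rational; roots negated = parameters, x = 2, C = -\frac{2}{3}.


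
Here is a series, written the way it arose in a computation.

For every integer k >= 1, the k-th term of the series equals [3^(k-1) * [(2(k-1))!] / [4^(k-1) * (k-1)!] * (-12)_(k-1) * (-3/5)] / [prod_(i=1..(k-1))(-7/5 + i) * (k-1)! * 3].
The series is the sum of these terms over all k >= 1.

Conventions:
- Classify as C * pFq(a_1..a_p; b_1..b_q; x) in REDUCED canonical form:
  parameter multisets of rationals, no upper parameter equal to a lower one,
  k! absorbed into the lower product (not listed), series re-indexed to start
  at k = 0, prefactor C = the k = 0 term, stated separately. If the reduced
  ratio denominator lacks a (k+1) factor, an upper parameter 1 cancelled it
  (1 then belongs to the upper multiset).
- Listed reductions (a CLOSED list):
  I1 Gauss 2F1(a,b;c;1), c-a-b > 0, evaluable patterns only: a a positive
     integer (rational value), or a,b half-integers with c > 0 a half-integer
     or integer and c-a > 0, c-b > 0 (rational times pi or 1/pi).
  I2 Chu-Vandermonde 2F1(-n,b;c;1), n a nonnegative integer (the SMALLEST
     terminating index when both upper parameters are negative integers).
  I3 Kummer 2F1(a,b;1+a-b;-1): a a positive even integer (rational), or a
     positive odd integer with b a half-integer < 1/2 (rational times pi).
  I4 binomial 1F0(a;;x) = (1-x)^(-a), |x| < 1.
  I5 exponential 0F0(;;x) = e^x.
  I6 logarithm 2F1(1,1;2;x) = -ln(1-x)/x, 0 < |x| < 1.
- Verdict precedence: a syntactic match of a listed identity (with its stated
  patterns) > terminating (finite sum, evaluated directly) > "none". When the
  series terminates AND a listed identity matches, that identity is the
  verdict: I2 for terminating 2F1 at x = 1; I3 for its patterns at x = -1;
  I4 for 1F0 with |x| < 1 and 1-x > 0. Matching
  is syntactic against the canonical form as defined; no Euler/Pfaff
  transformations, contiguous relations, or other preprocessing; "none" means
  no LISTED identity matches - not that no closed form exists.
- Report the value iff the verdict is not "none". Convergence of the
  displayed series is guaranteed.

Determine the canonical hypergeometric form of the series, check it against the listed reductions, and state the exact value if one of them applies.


This is -1/5 * 2F1(-12, 1/2; -2/5; 3) in reduced canonical form. Verdict: terminating - upper parameter -12 makes this a finite sum (last index 12), evaluated exactly. Its exact value is 24660895390614587111/1086072993873920.

Structural cue: from the first term -1/5: the lower running product (prefactor -1/5) is a rising factorial.
Ratio: r(k) = 3 * (k-12) (k+1/2) / [(k-2/5) (k+1)] - rational in k, leading ratio 3; with t_0 = -1/5, classification follows.


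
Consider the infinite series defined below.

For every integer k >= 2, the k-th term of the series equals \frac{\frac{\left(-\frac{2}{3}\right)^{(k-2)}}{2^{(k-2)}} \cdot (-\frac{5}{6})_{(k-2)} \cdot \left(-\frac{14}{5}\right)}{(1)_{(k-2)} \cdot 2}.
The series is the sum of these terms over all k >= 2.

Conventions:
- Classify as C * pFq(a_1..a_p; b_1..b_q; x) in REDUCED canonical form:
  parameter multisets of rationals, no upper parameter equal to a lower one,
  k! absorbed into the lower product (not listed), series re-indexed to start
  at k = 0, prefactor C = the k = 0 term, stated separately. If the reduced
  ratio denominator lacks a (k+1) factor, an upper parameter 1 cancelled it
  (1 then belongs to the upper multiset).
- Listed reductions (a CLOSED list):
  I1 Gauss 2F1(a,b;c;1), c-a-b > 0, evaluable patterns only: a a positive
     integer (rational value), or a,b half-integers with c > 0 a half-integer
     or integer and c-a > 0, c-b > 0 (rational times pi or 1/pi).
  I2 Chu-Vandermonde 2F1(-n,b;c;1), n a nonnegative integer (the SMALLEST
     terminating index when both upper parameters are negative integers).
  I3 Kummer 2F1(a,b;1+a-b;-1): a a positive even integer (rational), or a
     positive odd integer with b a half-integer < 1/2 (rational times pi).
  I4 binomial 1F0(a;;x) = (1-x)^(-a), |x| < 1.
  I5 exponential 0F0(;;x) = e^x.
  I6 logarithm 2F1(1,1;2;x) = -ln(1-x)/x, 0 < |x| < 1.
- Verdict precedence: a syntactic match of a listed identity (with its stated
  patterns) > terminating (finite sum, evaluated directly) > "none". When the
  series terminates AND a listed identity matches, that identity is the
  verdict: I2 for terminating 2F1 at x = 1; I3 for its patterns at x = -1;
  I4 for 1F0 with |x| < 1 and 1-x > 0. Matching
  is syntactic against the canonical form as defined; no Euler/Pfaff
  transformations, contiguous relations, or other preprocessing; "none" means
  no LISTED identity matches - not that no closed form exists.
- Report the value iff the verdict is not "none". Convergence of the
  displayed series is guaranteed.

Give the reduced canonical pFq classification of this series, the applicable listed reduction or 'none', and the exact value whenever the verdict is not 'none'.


This is -\frac{7}{5} * 1F0(-\frac{5}{6}; -; -\frac{1}{3}) in reduced canonical form. Verdict: the binomial series (I4) fires (the 1F0 binomial series: exponent 5/6, x = -\frac{1}{3}). Value: \left(-\frac{7}{5}\right) \cdot \left(\frac{4}{3}\right)^{\frac{5}{6}}.

Structural cue: t_0 = -\frac{7}{5} here, and (1)_k (C = -7/5) is k! itself.
Ratio: r(k) = -\frac{1}{3} * (k-\frac{5}{6}) / [(k+1)] - rational in k. x = -\frac{1}{3}; t_0 = -\frac{7}{5}; negate the roots.


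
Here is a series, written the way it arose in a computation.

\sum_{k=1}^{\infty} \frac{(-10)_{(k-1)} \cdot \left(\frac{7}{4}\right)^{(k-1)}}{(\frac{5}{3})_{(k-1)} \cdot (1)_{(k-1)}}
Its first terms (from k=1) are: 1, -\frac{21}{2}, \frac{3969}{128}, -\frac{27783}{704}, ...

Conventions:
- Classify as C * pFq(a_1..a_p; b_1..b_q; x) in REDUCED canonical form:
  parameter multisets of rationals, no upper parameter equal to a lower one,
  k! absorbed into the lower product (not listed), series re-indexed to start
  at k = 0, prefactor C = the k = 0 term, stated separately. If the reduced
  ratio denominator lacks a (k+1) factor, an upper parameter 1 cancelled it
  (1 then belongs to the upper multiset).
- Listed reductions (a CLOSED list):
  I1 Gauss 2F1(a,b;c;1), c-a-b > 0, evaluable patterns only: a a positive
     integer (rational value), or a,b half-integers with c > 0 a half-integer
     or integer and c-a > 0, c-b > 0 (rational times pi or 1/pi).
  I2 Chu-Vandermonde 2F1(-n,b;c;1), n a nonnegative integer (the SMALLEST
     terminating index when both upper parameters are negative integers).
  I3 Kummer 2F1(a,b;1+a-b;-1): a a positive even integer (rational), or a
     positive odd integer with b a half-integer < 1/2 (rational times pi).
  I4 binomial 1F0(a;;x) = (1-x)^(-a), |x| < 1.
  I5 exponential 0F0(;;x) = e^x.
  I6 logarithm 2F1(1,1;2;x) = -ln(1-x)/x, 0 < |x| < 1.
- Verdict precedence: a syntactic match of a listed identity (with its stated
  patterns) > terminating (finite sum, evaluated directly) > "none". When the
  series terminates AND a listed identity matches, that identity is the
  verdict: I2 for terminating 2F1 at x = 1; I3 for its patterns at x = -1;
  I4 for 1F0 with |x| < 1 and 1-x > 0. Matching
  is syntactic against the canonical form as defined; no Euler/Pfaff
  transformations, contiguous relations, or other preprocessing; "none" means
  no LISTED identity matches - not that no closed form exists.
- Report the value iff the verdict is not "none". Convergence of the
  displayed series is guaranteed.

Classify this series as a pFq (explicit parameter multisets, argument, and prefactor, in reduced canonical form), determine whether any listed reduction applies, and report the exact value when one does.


With C = 1: the canonical form is 1F1(-10; \frac{5}{3}; \frac{7}{4}). Verdict: terminating - the sum ends at index 10 because -10 is a negative integer; exact evaluation follows. Exact value: \frac{33037247385853663}{174104767155404800}.

First insight: with t_0 = 1, (1)_k (C = 1, x = 7/4) is k! itself.
Step ratio: r(k) = \frac{7}{4} * (k-10) / [(k+\frac{5}{3}) (k+1)] - rational in k, leading ratio \frac{7}{4}; with t_0 = 1, classification follows.


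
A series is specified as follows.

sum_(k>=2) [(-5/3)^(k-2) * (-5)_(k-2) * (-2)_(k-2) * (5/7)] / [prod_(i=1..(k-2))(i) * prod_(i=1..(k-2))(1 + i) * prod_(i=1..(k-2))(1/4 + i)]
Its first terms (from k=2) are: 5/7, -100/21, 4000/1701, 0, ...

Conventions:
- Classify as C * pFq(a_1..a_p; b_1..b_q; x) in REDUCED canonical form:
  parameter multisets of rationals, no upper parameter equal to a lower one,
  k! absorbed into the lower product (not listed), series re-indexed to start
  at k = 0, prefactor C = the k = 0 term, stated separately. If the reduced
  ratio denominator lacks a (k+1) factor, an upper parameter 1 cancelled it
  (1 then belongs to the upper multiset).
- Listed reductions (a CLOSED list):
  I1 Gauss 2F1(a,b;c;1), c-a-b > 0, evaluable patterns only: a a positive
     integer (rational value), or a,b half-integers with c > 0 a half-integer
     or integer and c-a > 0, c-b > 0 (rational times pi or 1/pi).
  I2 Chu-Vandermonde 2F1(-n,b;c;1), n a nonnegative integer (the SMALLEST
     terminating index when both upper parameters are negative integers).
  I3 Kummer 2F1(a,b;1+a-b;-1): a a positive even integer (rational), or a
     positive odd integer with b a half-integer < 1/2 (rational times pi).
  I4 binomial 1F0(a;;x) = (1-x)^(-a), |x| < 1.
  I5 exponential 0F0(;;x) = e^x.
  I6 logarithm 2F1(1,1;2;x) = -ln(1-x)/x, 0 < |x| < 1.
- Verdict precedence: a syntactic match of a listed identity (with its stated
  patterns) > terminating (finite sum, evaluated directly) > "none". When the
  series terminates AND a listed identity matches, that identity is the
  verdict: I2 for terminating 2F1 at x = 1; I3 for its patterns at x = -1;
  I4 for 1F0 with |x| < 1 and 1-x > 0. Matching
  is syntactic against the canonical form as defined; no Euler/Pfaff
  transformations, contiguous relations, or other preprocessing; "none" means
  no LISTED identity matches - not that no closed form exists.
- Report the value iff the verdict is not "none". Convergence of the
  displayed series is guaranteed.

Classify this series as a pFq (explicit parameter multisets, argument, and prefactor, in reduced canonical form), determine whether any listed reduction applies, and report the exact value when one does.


The series (x = -5/3) is 2F2: upper {-5, -2}, lower {5/4, 2}, prefactor 5/7. Verdict: terminating. With -2 upstairs the series is a 3-term polynomial sum; evaluated term by term. Sum: -2885/1701.

Key observation: t_0 being 5/7, the lower running product (C = 5/7, x = -5/3) is a rising factorial.
Step ratio: r(k) = (-5/3) * (k-5) (k-2) / [(k+5/4) (k+2) (k+1)] ; factor over Q: parameters, x = (-5/3), and C = 5/7.


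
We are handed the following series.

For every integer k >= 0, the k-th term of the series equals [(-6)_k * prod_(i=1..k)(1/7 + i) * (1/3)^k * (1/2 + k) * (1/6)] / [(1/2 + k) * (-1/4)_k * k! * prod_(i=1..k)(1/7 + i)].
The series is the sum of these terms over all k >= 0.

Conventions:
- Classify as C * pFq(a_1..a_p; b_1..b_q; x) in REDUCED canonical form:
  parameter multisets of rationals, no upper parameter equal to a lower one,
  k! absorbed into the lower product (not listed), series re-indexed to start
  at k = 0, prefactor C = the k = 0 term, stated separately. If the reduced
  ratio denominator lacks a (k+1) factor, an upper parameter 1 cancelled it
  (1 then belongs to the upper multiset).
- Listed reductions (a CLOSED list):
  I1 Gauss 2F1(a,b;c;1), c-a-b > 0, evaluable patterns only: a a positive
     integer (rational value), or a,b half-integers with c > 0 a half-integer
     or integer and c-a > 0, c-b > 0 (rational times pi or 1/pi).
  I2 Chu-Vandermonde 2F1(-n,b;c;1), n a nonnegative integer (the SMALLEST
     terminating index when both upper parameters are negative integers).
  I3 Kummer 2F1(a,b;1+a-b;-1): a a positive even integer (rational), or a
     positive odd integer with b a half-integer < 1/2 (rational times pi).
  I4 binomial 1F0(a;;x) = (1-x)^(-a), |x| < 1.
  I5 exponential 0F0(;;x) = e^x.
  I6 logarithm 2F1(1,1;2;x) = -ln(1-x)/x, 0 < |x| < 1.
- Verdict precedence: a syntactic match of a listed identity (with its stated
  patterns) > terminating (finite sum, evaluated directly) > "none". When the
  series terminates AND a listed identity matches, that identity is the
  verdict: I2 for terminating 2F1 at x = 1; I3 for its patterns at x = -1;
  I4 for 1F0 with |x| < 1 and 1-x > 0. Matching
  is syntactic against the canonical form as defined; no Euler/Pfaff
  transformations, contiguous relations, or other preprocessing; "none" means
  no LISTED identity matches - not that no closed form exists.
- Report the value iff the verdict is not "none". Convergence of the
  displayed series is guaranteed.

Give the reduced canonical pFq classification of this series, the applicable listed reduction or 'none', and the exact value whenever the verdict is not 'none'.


At argument 1/3: a 1F1 with upper {-6}, lower {-1/4}, scaled by C = 1/6. Verdict: terminating - upper -6 stops the sum at k = 6; the 7 terms are added exactly. Hence: 104174747/287962290.

The tell: t_0 being 1/6, striking the common factor k + 1/2 reduces the term (C = 1/6).
Term ratio: r(k) = (1/3) * (k-6) / [(k-1/4) (k+1)] - rational; roots negated = parameters, x = (1/3), C = 1/6.


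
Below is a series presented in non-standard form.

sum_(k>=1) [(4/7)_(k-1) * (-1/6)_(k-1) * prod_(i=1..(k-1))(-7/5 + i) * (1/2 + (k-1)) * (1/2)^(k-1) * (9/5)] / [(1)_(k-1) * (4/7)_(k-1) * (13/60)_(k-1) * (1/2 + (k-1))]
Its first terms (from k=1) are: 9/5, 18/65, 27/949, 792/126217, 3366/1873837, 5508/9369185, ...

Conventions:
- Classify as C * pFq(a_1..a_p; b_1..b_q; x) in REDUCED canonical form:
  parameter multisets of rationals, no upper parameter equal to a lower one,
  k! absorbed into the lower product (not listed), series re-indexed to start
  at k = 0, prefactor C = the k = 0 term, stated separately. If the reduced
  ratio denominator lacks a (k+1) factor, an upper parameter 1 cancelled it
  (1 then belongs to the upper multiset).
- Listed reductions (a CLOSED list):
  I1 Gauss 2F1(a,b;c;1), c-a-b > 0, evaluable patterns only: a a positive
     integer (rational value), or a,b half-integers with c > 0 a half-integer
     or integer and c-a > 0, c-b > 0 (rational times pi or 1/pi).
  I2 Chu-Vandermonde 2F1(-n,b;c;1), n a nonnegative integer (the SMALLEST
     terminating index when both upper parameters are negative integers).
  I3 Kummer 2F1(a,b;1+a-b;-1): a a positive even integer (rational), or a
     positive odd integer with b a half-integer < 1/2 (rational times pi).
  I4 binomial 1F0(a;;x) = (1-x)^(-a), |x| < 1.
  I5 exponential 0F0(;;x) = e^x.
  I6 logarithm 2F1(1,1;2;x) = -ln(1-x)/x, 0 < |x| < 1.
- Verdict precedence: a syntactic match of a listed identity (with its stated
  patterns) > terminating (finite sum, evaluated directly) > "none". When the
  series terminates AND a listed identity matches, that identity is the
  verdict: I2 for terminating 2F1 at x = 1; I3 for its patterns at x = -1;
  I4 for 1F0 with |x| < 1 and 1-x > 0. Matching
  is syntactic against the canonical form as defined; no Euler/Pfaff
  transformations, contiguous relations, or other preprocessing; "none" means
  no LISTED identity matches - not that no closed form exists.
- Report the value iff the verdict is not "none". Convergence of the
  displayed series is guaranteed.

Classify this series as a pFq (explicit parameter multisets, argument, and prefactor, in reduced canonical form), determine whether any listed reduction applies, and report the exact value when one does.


Reduced: x = 1/2, 2F1, upper = {-2/5, -1/6}, lower = {13/60}, C = 9/5. Verdict: none (x = 1/2): each listed identity misses the multisets {-2/5, -1/6} ; {13/60}.

Structural cue: from the first term 9/5: the running product (C = 9/5) telescopes to a rising factorial.
Consecutive-term ratio: r(k) = (1/2) * (k-2/5) (k-1/6) / [(k+13/60) (k+1)] - poly over poly, x = (1/2) from leading terms; C = 9/5 at k = 0.


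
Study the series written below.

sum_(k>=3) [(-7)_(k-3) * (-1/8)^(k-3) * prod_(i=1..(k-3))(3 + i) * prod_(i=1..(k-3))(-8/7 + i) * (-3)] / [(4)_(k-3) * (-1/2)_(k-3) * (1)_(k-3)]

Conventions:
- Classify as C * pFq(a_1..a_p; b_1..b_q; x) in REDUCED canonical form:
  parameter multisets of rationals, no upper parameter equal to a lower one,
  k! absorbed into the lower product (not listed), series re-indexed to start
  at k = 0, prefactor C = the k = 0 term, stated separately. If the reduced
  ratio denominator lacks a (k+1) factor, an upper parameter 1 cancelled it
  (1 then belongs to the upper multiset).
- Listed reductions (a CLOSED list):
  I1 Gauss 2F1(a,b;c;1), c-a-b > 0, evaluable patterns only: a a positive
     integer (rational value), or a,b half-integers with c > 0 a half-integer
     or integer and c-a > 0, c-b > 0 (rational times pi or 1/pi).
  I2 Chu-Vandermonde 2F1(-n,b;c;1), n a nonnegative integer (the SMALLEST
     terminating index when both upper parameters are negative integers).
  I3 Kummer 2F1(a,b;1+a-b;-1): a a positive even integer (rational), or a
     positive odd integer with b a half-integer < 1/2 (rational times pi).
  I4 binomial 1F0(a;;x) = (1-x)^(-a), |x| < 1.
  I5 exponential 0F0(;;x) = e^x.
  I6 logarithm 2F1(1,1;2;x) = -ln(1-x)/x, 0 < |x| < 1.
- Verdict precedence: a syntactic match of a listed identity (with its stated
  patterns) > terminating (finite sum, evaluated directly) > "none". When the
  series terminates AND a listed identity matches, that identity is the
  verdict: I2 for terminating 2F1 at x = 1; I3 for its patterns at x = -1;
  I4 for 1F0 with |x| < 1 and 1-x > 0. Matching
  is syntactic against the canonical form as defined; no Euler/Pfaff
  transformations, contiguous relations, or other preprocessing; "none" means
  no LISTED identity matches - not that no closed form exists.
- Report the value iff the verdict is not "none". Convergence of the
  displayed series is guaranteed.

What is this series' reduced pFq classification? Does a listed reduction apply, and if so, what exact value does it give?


Key step: t_0 = -3 here, and the running product (prefactor -3) telescopes to a rising factorial.
Consecutive-term ratio: r(k) = (-1/8) * (k-7) (k-1/7) / [(k-1/2) (k+1)] ; factor over Q: parameters, x = (-1/8), and C = -3.

The series (x = -1/8) is 2F1: upper {-7, -1/7}, lower {-1/2}, prefactor -3. Verdict: terminating. With -7 upstairs the series is a 8-term polynomial sum; evaluated term by term. Value: -284141785857/64934718464.


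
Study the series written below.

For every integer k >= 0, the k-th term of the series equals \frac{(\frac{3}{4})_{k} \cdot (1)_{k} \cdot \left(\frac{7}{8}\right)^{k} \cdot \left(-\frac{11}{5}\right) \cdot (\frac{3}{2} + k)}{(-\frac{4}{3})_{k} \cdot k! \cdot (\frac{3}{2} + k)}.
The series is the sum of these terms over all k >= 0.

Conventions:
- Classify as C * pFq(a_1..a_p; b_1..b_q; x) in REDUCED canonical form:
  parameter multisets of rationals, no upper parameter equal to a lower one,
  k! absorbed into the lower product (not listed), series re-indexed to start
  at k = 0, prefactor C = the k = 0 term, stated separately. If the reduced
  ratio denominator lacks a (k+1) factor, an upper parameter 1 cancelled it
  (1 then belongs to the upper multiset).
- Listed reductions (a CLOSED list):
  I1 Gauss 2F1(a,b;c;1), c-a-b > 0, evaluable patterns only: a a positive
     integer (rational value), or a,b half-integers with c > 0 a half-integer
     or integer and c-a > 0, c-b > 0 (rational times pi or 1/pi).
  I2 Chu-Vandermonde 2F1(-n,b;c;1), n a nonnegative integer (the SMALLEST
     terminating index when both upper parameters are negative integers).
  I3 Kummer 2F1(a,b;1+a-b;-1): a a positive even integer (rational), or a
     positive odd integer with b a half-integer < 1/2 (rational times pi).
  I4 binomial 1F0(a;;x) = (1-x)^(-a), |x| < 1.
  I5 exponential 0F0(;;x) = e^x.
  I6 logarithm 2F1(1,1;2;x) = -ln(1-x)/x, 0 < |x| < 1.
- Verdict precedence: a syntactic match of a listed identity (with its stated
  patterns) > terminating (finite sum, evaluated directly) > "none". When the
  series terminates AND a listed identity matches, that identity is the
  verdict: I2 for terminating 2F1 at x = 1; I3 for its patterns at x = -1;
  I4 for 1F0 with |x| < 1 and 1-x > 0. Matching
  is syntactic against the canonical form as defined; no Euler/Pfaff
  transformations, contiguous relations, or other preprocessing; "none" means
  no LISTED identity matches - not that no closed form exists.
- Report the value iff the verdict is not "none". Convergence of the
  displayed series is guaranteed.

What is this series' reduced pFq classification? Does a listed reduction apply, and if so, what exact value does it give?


x = \frac{7}{8} here; the reduced form reads 2F1, upper {\frac{3}{4}, 1}, lower {-\frac{4}{3}}, C = -\frac{11}{5}. Verdict: none - at argument \frac{7}{8} the multisets {\frac{3}{4}, 1} ; {-\frac{4}{3}} match no listed identity.

Structural cue: from the first term -\frac{11}{5}: striking the common factor k + 3/2 reduces the term (prefactor -11/5).
Step ratio: r(k) = \frac{7}{8} * (k+\frac{3}{4}) (k+1) / [(k-\frac{4}{3}) (k+1)] - rational; roots negated = parameters, x = \frac{7}{8}, C = -\frac{11}{5}.
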